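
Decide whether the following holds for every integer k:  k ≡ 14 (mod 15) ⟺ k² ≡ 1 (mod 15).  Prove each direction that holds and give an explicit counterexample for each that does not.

Forward direction. Suppose k ≡ 14 (mod 15). Write k = 15j + 14. Then (15j + 14)² = 225j² + 420j + 196 = 15(15j² + 28j + 13) + 1, so k² ≡ 1 (mod 15).

Converse. This fails: take k = 1. Then 1² = 1 ≡ 1 (mod 15), yet 1 ≡ 1 (mod 15), not 14.

Only the forward direction holds.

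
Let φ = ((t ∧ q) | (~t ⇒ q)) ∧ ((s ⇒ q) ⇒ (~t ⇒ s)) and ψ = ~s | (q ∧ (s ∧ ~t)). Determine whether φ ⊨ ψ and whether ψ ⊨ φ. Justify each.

(→) This fails. Under t = T, s = T, q = F, the left side is true but the right side is false.

(←) This fails. Under t = F, s = F, q = F, the left side is false but the right side is true.

Neither direction holds.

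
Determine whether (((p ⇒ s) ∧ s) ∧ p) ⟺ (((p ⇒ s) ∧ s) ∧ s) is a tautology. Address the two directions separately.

Only the forward direction holds.

[⇒] Assume the antecedent. If s is true, ((p ⇒ s) ∧ s) ∧ s reduces to true regardless of the other variables. If s is false, the antecedent cannot hold. Either way ((p ⇒ s) ∧ s) ∧ s holds.

[⇐] This fails. Under s = T, p = F, the left side is false but the right side is true.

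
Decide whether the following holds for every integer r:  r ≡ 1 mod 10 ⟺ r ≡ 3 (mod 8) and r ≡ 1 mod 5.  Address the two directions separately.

(→) This fails: r = 1 gives 1 ≡ 1 (mod 10) but 1 ≡ 1 (mod 8), so the conjunction on the right does not hold.

(←) Conversely, if r ≡ 3 (mod 8) and r ≡ 1 (mod 5), then by the Chinese remainder theorem r ≡ 11 (mod 40). Since 11 ≡ 1 (mod 10) and 10 ∣ 40, we get r ≡ 1 (mod 10).

Only the reverse direction holds.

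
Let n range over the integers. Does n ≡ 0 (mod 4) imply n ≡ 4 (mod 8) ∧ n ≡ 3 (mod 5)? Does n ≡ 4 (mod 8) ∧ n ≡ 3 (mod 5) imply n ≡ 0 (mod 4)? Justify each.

The forward direction fails; the converse holds.

(⇒) This fails: n = 0 gives 0 ≡ 0 (mod 4) but 0 ≡ 0 (mod 8), so the conjunction on the right does not hold.

(⇐) Conversely, if n ≡ 4 (mod 8) and n ≡ 3 (mod 5), then by the Chinese remainder theorem n ≡ 28 (mod 40). Since 28 ≡ 0 (mod 4) and 4 ∣ 40, we get n ≡ 0 (mod 4).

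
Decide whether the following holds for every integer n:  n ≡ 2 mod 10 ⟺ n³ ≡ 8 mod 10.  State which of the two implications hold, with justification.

(⟸) For the converse, argue contrapositively. If n ≢ 2 (mod 10), then n is congruent to one of 0, 1, 3, 4, 5, 6, 7, 8, 9 modulo 10, and these give n³ ≡ 0, 1, 7, 4, 5, 6, 3, 2, 9 respectively — never 8.

(⟹) Suppose n ≡ 2 mod 10. Write n = 10j + 2. Then (10j + 2)³ = 1000j³ + 600j² + 120j + 8 = 10(100j³ + 60j² + 12j) + 8, so n³ ≡ 8 (mod 10).

The biconditional holds.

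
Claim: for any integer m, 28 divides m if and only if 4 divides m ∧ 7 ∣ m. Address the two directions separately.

(→) If 28 ∣ m, write m = 28q. Since 28 = 7·4, m = 4·(7q), so 4 ∣ m; and since 28 = 4·7, m = 7·(4q), so 7 ∣ m.

(←) Suppose 4 ∣ m and 7 ∣ m. Any common multiple of 4 and 7 is a multiple of their lcm; here gcd(4, 7) = 1, so lcm(4, 7) = 4·7 = 28, so 28 ∣ m.

The biconditional holds.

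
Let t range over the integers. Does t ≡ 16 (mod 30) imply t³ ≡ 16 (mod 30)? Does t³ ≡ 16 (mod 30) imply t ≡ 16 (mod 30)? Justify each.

Forward direction. Suppose t ≡ 16 (mod 30). Write t = 30j + 16. Then (30j + 16)³ = 27000j³ + 43200j² + 23040j + 4096 = 30(900j³ + 1440j² + 768j + 136) + 16, so t³ ≡ 16 (mod 30).

Converse. Suppose t³ ≡ 16 (mod 30). The only residue r in {0, …, 29} with r³ ≡ 16 (mod 30) is r = 16, so t ≡ 16 (mod 30).

Both directions hold.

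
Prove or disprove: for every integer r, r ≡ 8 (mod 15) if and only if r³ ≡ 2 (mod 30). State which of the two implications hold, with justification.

(⇒) fails; (⇐) holds.

(⇒) This fails: take r = 23. Then 23 ≡ 8 (mod 15), but 23³ = 12167 ≡ 17 (mod 30), not 2.

(⇐) Conversely, the residues r modulo 30 with r³ ≡ 2 (mod 30) are exactly {8}, and each is ≡ 8 (mod 15).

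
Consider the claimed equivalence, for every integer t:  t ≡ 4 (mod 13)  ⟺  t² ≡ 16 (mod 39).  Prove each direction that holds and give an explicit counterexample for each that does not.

(⇒) This fails: take t = 30. Then 30 ≡ 4 (mod 13), but 30² = 900 ≡ 3 (mod 39), not 16.

(⇐) This fails: take t = 22. Then 22² = 484 ≡ 16 (mod 39), yet 22 ≡ 9 (mod 13), not 4.

Neither direction holds.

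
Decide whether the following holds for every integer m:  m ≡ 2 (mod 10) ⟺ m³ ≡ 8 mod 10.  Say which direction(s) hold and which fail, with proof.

[⇒] Suppose m ≡ 2 (mod 10). Write m = 10j + 2. Then (10j + 2)³ = 1000j³ + 600j² + 120j + 8 = 10(100j³ + 60j² + 12j) + 8, so m³ ≡ 8 (mod 10).

[⇐] Conversely, suppose m³ ≡ 8 (mod 10). The only residue r in {0, …, 9} with r³ ≡ 8 (mod 10) is r = 2, so m ≡ 2 (mod 10).

Equivalent; both directions hold.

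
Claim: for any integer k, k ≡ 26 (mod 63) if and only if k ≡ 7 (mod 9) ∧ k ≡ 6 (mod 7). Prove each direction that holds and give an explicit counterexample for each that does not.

(⇒) fails and (⇐) fails.

(⟹) This fails: k = 26 gives 26 ≡ 26 (mod 63) but 26 ≡ 8 (mod 9), so the conjunction on the right does not hold.

(⟸) This fails: k = 34 satisfies both congruences on the right (34 ≡ 7 mod 9 and 34 ≡ 6 mod 7) yet 34 ≡ 34 (mod 63), not 26.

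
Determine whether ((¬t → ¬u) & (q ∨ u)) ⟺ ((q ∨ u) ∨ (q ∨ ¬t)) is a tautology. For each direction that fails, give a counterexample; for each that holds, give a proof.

Not equivalent: only (⇒) holds.

(→) Assume the antecedent. If u is true, (q ∨ u) ∨ (q ∨ ¬t) reduces to true regardless of the other variables. If u is false, the antecedent forces (u = F, q = T, t = F) or (u = F, q = T, t = T), and (q ∨ u) ∨ (q ∨ ¬t) holds there. Either way (q ∨ u) ∨ (q ∨ ¬t) holds.

(←) This fails. Under u = F, q = F, t = F, the left side is false but the right side is true.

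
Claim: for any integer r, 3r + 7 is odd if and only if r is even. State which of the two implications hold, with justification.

Forward direction. Suppose 3r + 7 is odd. Since 3 is odd, 3r and r have the same parity, so 3r + 7 ≡ r + 7 (mod 2). As 7 is odd, 3r + 7 is odd exactly when r is even. Thus r is even.

Converse. Suppose r is even; write r = 2j. Then 3r + 7 = 3·(2j) + 7 = 2·3j + 7, which is odd.

Both directions hold.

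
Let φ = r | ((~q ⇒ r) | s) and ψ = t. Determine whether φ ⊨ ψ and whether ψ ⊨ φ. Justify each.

(⇒) This fails. Under t = F, q = T, s = F, r = F, the left side is true but the right side is false.

(⇐) This fails. Under t = T, q = F, s = F, r = F, the left side is false but the right side is true.

Neither implication holds.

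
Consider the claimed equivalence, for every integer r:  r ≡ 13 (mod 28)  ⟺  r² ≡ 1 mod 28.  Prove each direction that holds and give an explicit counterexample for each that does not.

(⇒) Suppose r ≡ 13 (mod 28). Write r = 28j + 13. Then (28j + 13)² = 784j² + 728j + 169 = 28(28j² + 26j + 6) + 1, so r² ≡ 1 (mod 28).

(⇐) This fails: take r = 1. Then 1² = 1 ≡ 1 (mod 28), yet 1 ≡ 1 (mod 28), not 13.

The forward direction holds; the converse fails.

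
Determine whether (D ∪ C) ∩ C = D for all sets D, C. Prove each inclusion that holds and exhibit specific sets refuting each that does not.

(⟹) This inclusion fails. Take D = ∅, C = {1}; then 1 ∈ (D ∪ C) ∩ C but 1 ∉ D.

(⟸) This inclusion fails. Take D = {1}, C = ∅; then 1 ∈ D but 1 ∉ (D ∪ C) ∩ C.

Neither inclusion holds.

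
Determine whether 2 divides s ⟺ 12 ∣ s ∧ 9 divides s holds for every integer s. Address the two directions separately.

(⇒) fails; (⇐) holds.

(⟹) This fails: take s = 2. Certainly 2 ∣ 2, but 12 ∤ 2.

(⟸) Suppose 12 ∣ s and 9 ∣ s. Any common multiple of 12 and 9 is a multiple of their lcm; here lcm(12, 9) = 12·9/gcd(12, 9) = 108/3 = 36, so 36 ∣ s. Since 2 ∣ 36, it follows that 2 ∣ s.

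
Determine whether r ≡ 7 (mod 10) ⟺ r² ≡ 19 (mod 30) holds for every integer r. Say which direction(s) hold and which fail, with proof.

(⇒) fails and (⇐) fails.

Forward direction. This fails: take r = 27. Then 27 ≡ 7 (mod 10), but 27² = 729 ≡ 9 (mod 30), not 19.

Converse. This fails: take r = 13. Then 13² = 169 ≡ 19 (mod 30), yet 13 ≡ 3 (mod 10), not 7.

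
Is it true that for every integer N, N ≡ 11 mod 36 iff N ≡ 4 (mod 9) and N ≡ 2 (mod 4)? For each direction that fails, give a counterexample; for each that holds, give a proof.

Both directions fail.

Forward direction. This fails: N = 11 gives 11 ≡ 11 (mod 36) but 11 ≡ 2 (mod 9), so the conjunction on the right does not hold.

Converse. This fails: N = 22 satisfies both congruences on the right (22 ≡ 4 mod 9 and 22 ≡ 2 mod 4) yet 22 ≡ 22 (mod 36), not 11.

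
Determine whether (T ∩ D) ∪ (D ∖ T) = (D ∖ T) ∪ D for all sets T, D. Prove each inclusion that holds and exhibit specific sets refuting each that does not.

Both inclusions hold.

Forward inclusion. Let x ∈ (T ∩ D) ∪ (D ∖ T). Then either x ∈ D and x ∉ T; or x ∈ T ∩ D. In each case x ∈ (D ∖ T) ∪ D, so (T ∩ D) ∪ (D ∖ T) ⊆ (D ∖ T) ∪ D.

Reverse inclusion. Let x ∈ (D ∖ T) ∪ D. Then either x ∈ D and x ∉ T; or x ∈ T ∩ D. In each case x ∈ (T ∩ D) ∪ (D ∖ T), so (D ∖ T) ∪ D ⊆ (T ∩ D) ∪ (D ∖ T).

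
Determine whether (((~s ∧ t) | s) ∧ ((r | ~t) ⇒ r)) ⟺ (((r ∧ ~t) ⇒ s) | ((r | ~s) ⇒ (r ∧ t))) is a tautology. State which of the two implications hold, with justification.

Only the forward implication holds.

Converse. This fails. Under t = F, r = F, s = F, the left side is false but the right side is true.

Forward direction. Assume the antecedent. If t is true, the consequent reduces to true regardless of the other variables. If t is false, the antecedent forces (t = F, r = T, s = T), and the consequent holds there. Either way the consequent holds.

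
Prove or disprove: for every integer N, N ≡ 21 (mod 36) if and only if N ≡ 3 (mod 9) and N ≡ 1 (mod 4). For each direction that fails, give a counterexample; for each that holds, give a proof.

The biconditional holds.

[⇒] Suppose N ≡ 21 (mod 36); write N = 36j + 21. Since 9 ∣ 36, reducing mod 9 gives N ≡ 21 ≡ 3 (mod 9); since 4 ∣ 36, reducing mod 4 gives N ≡ 21 ≡ 1 (mod 4).

[⇐] Conversely, if N ≡ 3 (mod 9) and N ≡ 1 (mod 4), then by the Chinese remainder theorem N ≡ 21 (mod 36). This is exactly N ≡ 21 (mod 36).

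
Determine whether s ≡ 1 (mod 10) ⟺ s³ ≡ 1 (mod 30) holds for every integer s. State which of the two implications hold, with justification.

(⟸) The residues r modulo 30 with r³ ≡ 1 (mod 30) are exactly {1}, and each is ≡ 1 (mod 10).

(⟹) This fails: take s = 11. Then 11 ≡ 1 (mod 10), but 11³ = 1331 ≡ 11 (mod 30), not 1.

Only the converse holds.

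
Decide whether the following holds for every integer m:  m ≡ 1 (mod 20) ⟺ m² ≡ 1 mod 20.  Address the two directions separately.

Only the forward implication holds.

Forward direction. Suppose m ≡ 1 (mod 20). Write m = 20j + 1. Then (20j + 1)² = 400j² + 40j + 1 = 20(20j² + 2j) + 1, so m² ≡ 1 (mod 20).

Converse. This fails: take m = 9. Then 9² = 81 ≡ 1 (mod 20), yet 9 ≡ 9 (mod 20), not 1.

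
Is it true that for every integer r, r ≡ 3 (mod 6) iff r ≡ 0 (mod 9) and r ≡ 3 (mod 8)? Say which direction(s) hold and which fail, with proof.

Not equivalent: only (⇐) holds.

(⟸) If r ≡ 0 (mod 9) and r ≡ 3 (mod 8), then by the Chinese remainder theorem r ≡ 27 (mod 72). Since 27 ≡ 3 (mod 6) and 6 ∣ 72, we get r ≡ 3 (mod 6).

(⟹) This fails: r = 33 gives 33 ≡ 3 (mod 6) but 33 ≡ 6 (mod 9), so the conjunction on the right does not hold.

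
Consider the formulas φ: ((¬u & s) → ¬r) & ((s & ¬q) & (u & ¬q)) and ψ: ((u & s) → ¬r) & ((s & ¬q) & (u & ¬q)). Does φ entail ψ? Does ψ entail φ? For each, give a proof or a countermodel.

Forward direction. This fails. Under q = F, u = T, s = T, r = T, the left side is true but the right side is false.

Converse. Assume the antecedent. If q is true, the antecedent cannot hold. If q is false, the antecedent forces (q = F, u = T, s = T, r = F), and the consequent holds there. Either way the consequent holds.

Only the converse holds.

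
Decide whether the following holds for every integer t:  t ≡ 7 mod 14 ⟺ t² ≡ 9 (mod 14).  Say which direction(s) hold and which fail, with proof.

(⇒) fails and (⇐) fails.

(⟹) This fails: take t = 7. Then 7 ≡ 7 (mod 14), but 7² = 49 ≡ 7 (mod 14), not 9.

(⟸) This fails: take t = 3. Then 3² = 9 ≡ 9 (mod 14), yet 3 ≡ 3 (mod 14), not 7.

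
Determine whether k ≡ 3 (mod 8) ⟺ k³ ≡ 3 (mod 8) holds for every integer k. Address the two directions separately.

Both directions hold.

(⇐) For the converse, argue contrapositively. If k ≢ 3 (mod 8), then k is congruent to one of 0, 1, 2, 4, 5, 6, 7 modulo 8, and these give k³ ≡ 0, 1, 0, 0, 5, 0, 7 respectively — never 3.

(⇒) Suppose k ≡ 3 (mod 8). Write k = 8j + 3. Then (8j + 3)³ = 512j³ + 576j² + 216j + 27 = 8(64j³ + 72j² + 27j + 3) + 3, so k³ ≡ 3 (mod 8).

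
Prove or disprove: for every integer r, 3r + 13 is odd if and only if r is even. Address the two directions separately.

Both implications hold.

(⇒) Suppose 3r + 13 is odd. Since 3 is odd, 3r and r have the same parity, so 3r + 13 ≡ r + 13 (mod 2). As 13 is odd, 3r + 13 is odd exactly when r is even. Thus r is even.

(⇐) Conversely, suppose r is even; write r = 2j. Then 3r + 13 = 3·(2j) + 13 = 2·3j + 13, which is odd.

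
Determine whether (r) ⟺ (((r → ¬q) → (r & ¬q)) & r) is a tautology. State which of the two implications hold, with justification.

(⟹) Assume the antecedent. If q is true, the antecedent forces (q = T, r = T), and ((r → ¬q) → (r & ¬q)) & r holds there. If q is false, the antecedent forces (q = F, r = T), and ((r → ¬q) → (r & ¬q)) & r holds there. Either way ((r → ¬q) → (r & ¬q)) & r holds.

(⟸) Assume the antecedent. If q is true, the antecedent forces (q = T, r = T), and r holds there. If q is false, the antecedent forces (q = F, r = T), and r holds there. Either way r holds.

Equivalent; both directions hold.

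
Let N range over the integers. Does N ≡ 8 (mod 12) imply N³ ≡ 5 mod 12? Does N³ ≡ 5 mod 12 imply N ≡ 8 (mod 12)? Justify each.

[⇒] This fails: take N = 8. Then 8 ≡ 8 (mod 12), but 8³ = 512 ≡ 8 (mod 12), not 5.

[⇐] This fails: take N = 5. Then 5³ = 125 ≡ 5 (mod 12), yet 5 ≡ 5 (mod 12), not 8.

Neither direction holds.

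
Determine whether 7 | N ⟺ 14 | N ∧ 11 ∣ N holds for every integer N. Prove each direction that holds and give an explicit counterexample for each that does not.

Only the reverse direction holds.

[⇐] Suppose 14 ∣ N and 11 ∣ N. Any common multiple of 14 and 11 is a multiple of their lcm; here gcd(14, 11) = 1, so lcm(14, 11) = 14·11 = 154, so 154 ∣ N. Since 7 ∣ 154, it follows that 7 ∣ N.

[⇒] This fails: take N = 7. Certainly 7 ∣ 7, but 14 ∤ 7.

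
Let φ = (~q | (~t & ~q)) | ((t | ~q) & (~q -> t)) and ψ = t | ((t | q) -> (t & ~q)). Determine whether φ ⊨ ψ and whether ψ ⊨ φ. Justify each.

Both implications hold.

(⇒) Assume the antecedent. If t is true, t | ((t | q) -> (t & ~q)) reduces to true regardless of the other variables. If t is false, the antecedent forces (t = F, q = F), and t | ((t | q) -> (t & ~q)) holds there. Either way t | ((t | q) -> (t & ~q)) holds.

(⇐) Assume the antecedent. If t is true, the consequent reduces to true regardless of the other variables. If t is false, the antecedent forces (t = F, q = F), and the consequent holds there. Either way the consequent holds.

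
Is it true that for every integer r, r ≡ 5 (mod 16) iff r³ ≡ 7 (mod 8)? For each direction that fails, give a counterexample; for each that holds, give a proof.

Both directions fail.

(→) This fails: take r = 5. Then 5 ≡ 5 (mod 16), but 5³ = 125 ≡ 5 (mod 8), not 7.

(←) This fails: take r = 7. Then 7³ = 343 ≡ 7 (mod 8), yet 7 ≡ 7 (mod 16), not 5.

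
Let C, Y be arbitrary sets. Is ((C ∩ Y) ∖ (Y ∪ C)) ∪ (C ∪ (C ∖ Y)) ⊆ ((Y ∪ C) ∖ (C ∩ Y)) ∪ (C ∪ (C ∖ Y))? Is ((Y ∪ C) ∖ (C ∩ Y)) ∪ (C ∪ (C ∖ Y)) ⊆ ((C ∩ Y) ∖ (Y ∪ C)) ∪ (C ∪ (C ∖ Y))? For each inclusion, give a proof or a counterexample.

Forward inclusion. Let x ∈ ((C ∩ Y) ∖ (Y ∪ C)) ∪ (C ∪ (C ∖ Y)). Then either x ∈ C and x ∉ Y; or x ∈ C ∩ Y. In each case x ∈ ((Y ∪ C) ∖ (C ∩ Y)) ∪ (C ∪ (C ∖ Y)), so ((C ∩ Y) ∖ (Y ∪ C)) ∪ (C ∪ (C ∖ Y)) ⊆ ((Y ∪ C) ∖ (C ∩ Y)) ∪ (C ∪ (C ∖ Y)).

Reverse inclusion. This inclusion fails. Take C = ∅, Y = {1}; then 1 ∈ ((Y ∪ C) ∖ (C ∩ Y)) ∪ (C ∪ (C ∖ Y)) but 1 ∉ ((C ∩ Y) ∖ (Y ∪ C)) ∪ (C ∪ (C ∖ Y)).

The sets are not equal: only the forward inclusion holds.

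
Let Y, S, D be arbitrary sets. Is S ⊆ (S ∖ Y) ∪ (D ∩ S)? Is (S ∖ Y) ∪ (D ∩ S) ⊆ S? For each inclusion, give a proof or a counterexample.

(⟹) This inclusion fails. Take Y = {1}, S = {1}, D = ∅; then 1 ∈ S but 1 ∉ (S ∖ Y) ∪ (D ∩ S).

(⟸) Let x ∈ (S ∖ Y) ∪ (D ∩ S). Then either x ∈ S and x ∉ Y, D; or x ∈ S ∩ D and x ∉ Y; or x ∈ Y ∩ S ∩ D. In each case x ∈ S, so (S ∖ Y) ∪ (D ∩ S) ⊆ S.

Only the reverse inclusion holds.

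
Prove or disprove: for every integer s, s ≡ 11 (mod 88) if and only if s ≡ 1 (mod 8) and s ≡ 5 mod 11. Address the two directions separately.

[⇒] This fails: s = 11 gives 11 ≡ 11 (mod 88) but 11 ≡ 3 (mod 8), so the conjunction on the right does not hold.

[⇐] This fails: s = 49 satisfies both congruences on the right (49 ≡ 1 mod 8 and 49 ≡ 5 mod 11) yet 49 ≡ 49 (mod 88), not 11.

Neither direction holds.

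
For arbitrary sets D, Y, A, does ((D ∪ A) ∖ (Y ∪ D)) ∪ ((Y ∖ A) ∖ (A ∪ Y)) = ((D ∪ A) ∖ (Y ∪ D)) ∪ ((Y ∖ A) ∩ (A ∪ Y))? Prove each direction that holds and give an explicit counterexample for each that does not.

(⊆) Let x ∈ ((D ∪ A) ∖ (Y ∪ D)) ∪ ((Y ∖ A) ∖ (A ∪ Y)). Then x ∈ A and x ∉ D, Y, from which x ∈ ((D ∪ A) ∖ (Y ∪ D)) ∪ ((Y ∖ A) ∩ (A ∪ Y)).

(⊇) This inclusion fails. Take D = ∅, Y = {1}, A = ∅; then 1 ∈ ((D ∪ A) ∖ (Y ∪ D)) ∪ ((Y ∖ A) ∩ (A ∪ Y)) but 1 ∉ ((D ∪ A) ∖ (Y ∪ D)) ∪ ((Y ∖ A) ∖ (A ∪ Y)).

(⊆) holds; (⊇) fails.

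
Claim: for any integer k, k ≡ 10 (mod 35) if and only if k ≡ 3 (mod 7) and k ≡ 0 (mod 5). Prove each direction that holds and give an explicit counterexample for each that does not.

Both directions hold; the statement is true.

(⇒) Suppose k ≡ 10 (mod 35); write k = 35j + 10. Since 7 ∣ 35, reducing mod 7 gives k ≡ 10 ≡ 3 (mod 7); since 5 ∣ 35, reducing mod 5 gives k ≡ 10 ≡ 0 (mod 5).

(⇐) Conversely, if k ≡ 3 (mod 7) and k ≡ 0 (mod 5), then by the Chinese remainder theorem k ≡ 10 (mod 35). This is exactly k ≡ 10 (mod 35).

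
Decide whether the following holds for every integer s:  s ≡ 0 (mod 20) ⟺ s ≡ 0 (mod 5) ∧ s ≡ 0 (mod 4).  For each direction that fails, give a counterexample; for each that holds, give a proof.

The biconditional holds.

(→) Suppose s ≡ 0 (mod 20); write s = 20j + 0. Since 5 ∣ 20, reducing mod 5 gives s ≡ 0 (mod 5); since 4 ∣ 20, reducing mod 4 gives s ≡ 0 (mod 4).

(←) Conversely, if s ≡ 0 (mod 5) and s ≡ 0 (mod 4), then by the Chinese remainder theorem s ≡ 0 (mod 20). This is exactly s ≡ 0 (mod 20).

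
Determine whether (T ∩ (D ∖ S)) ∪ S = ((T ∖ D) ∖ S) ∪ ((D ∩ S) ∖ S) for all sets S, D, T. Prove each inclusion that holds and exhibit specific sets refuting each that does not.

Both inclusions fail.

Forward inclusion. This inclusion fails. Take S = {1}, D = ∅, T = ∅; then 1 ∈ (T ∩ (D ∖ S)) ∪ S but 1 ∉ ((T ∖ D) ∖ S) ∪ ((D ∩ S) ∖ S).

Reverse inclusion. This inclusion fails. Take S = ∅, D = ∅, T = {1}; then 1 ∈ ((T ∖ D) ∖ S) ∪ ((D ∩ S) ∖ S) but 1 ∉ (T ∩ (D ∖ S)) ∪ S.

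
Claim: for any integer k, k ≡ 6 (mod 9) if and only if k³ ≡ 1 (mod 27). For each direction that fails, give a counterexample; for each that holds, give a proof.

(⟹) This fails: take k = 6. Then 6 ≡ 6 (mod 9), but 6³ = 216 ≡ 0 (mod 27), not 1.

(⟸) This fails: take k = 1. Then 1³ = 1 ≡ 1 (mod 27), yet 1 ≡ 1 (mod 9), not 6.

Both directions fail.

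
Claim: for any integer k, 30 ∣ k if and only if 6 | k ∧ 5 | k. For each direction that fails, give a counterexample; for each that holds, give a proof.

(⟸) Suppose 6 ∣ k and 5 ∣ k. Any common multiple of 6 and 5 is a multiple of their lcm; here gcd(6, 5) = 1, so lcm(6, 5) = 6·5 = 30, so 30 ∣ k.

(⟹) If 30 ∣ k, write k = 30q. Since 30 = 5·6, k = 6·(5q), so 6 ∣ k; and since 30 = 6·5, k = 5·(6q), so 5 ∣ k.

Both directions hold.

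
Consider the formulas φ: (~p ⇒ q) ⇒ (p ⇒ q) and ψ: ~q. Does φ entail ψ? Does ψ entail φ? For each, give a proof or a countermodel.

(⇒) fails and (⇐) fails.

Forward direction. This fails. Under p = F, q = T, the left side is true but the right side is false.

Converse. This fails. Under p = T, q = F, the left side is false but the right side is true.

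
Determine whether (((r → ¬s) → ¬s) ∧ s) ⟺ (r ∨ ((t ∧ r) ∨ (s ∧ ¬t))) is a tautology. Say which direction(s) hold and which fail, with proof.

Only the forward direction holds.

(→) Assume the antecedent. If s is true, the antecedent forces (s = T, t = F, r = T) or (s = T, t = T, r = T), and r ∨ ((t ∧ r) ∨ (s ∧ ¬t)) holds there. If s is false, the antecedent cannot hold. Either way r ∨ ((t ∧ r) ∨ (s ∧ ¬t)) holds.

(←) This fails. Under s = T, t = F, r = F, the left side is false but the right side is true.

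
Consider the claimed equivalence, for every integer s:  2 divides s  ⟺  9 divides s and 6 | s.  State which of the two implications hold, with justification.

The forward direction fails; the converse holds.

[⇒] This fails: take s = 2. Certainly 2 ∣ 2, but 9 ∤ 2.

[⇐] Suppose 9 ∣ s and 6 ∣ s. Any common multiple of 9 and 6 is a multiple of their lcm; here lcm(9, 6) = 9·6/gcd(9, 6) = 54/3 = 18, so 18 ∣ s. Since 2 ∣ 18, it follows that 2 ∣ s.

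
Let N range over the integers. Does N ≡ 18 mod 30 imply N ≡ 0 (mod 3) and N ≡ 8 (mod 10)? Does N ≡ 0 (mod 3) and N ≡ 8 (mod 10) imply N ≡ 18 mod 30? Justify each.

The biconditional holds.

Forward direction. Suppose N ≡ 18 (mod 30); write N = 30j + 18. Since 3 ∣ 30, reducing mod 3 gives N ≡ 18 ≡ 0 (mod 3); since 10 ∣ 30, reducing mod 10 gives N ≡ 18 ≡ 8 (mod 10).

Converse. If N ≡ 0 (mod 3) and N ≡ 8 (mod 10), then by the Chinese remainder theorem N ≡ 18 (mod 30). This is exactly N ≡ 18 (mod 30).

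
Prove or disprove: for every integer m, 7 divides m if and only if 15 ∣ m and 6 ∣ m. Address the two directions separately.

Forward direction. This fails: take m = 7. Certainly 7 ∣ 7, but 15 ∤ 7.

Converse. This fails: take m = 30. Both 15 ∣ 30 and 6 ∣ 30, yet 30 is not a multiple of 7 (since 30 = 4·7 + 2), so 7 ∤ 30.

(⇒) fails and (⇐) fails.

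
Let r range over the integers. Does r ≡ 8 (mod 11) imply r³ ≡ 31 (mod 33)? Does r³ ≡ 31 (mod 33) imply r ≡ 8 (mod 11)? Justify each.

Neither direction holds.

(→) This fails: take r = 8. Then 8 ≡ 8 (mod 11), but 8³ = 512 ≡ 17 (mod 33), not 31.

(←) This fails: take r = 4. Then 4³ = 64 ≡ 31 (mod 33), yet 4 ≡ 4 (mod 11), not 8.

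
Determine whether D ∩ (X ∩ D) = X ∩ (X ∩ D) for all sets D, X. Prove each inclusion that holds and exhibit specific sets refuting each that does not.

(⊆) Let x ∈ D ∩ (X ∩ D). Then x ∈ D ∩ X, from which x ∈ X ∩ (X ∩ D).

(⊇) Let x ∈ X ∩ (X ∩ D). Then x ∈ D ∩ X, from which x ∈ D ∩ (X ∩ D).

The two sets are equal.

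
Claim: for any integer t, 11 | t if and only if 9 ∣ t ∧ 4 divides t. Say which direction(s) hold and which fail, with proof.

Forward direction. This fails: take t = 11. Certainly 11 ∣ 11, but 9 ∤ 11.

Converse. This fails: take t = 36. Both 9 ∣ 36 and 4 ∣ 36, yet 36 is not a multiple of 11 (since 36 = 3·11 + 3), so 11 ∤ 36.

Neither direction holds.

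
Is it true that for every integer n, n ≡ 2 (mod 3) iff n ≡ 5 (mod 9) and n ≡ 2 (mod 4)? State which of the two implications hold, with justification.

The forward direction fails; the converse holds.

(←) If n ≡ 5 (mod 9) and n ≡ 2 (mod 4), then by the Chinese remainder theorem n ≡ 14 (mod 36). Since 14 ≡ 2 (mod 3) and 3 ∣ 36, we get n ≡ 2 (mod 3).

(→) This fails: n = 32 gives 32 ≡ 2 (mod 3) but 32 ≡ 0 (mod 4), so the conjunction on the right does not hold.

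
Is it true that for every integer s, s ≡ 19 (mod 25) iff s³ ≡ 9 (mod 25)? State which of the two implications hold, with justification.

Both directions hold.

(⟹) Suppose s ≡ 19 (mod 25). Write s = 25j + 19. Then (25j + 19)³ = 15625j³ + 35625j² + 27075j + 6859 = 25(625j³ + 1425j² + 1083j + 274) + 9, so s³ ≡ 9 (mod 25).

(⟸) Conversely, suppose s³ ≡ 9 (mod 25). The only residue r in {0, …, 24} with r³ ≡ 9 (mod 25) is r = 19, so s ≡ 19 (mod 25).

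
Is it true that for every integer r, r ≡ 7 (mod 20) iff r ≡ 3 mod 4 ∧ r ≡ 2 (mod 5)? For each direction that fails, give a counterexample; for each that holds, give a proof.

(⇒) Suppose r ≡ 7 (mod 20); write r = 20j + 7. Since 4 ∣ 20, reducing mod 4 gives r ≡ 7 ≡ 3 (mod 4); since 5 ∣ 20, reducing mod 5 gives r ≡ 7 ≡ 2 (mod 5).

(⇐) Conversely, if r ≡ 3 (mod 4) and r ≡ 2 (mod 5), then by the Chinese remainder theorem r ≡ 7 (mod 20). This is exactly r ≡ 7 (mod 20).

Both directions hold; the statement is true.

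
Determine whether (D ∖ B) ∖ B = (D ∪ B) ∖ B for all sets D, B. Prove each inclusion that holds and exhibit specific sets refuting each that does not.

Both inclusions hold; the sets are equal.

(⟹) Let x ∈ (D ∖ B) ∖ B. Then x ∈ D and x ∉ B, from which x ∈ (D ∪ B) ∖ B.

(⟸) Let x ∈ (D ∪ B) ∖ B. Then x ∈ D and x ∉ B, from which x ∈ (D ∖ B) ∖ B.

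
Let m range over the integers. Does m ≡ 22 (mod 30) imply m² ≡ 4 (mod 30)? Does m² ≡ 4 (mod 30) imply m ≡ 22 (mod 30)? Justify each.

Forward direction. Suppose m ≡ 22 (mod 30). Write m = 30j + 22. Then (30j + 22)² = 900j² + 1320j + 484 = 30(30j² + 44j + 16) + 4, so m² ≡ 4 (mod 30).

Converse. This fails: take m = 2. Then 2² = 4 ≡ 4 (mod 30), yet 2 ≡ 2 (mod 30), not 22.

The forward direction holds; the converse fails.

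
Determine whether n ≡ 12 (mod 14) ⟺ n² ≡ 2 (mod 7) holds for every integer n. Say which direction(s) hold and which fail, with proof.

Forward direction. This fails: take n = 12. Then 12 ≡ 12 (mod 14), but 12² = 144 ≡ 4 (mod 7), not 2.

Converse. This fails: take n = 3. Then 3² = 9 ≡ 2 (mod 7), yet 3 ≡ 3 (mod 14), not 12.

Neither direction holds.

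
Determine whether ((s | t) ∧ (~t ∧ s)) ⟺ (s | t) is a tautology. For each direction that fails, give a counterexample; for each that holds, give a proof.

The forward direction holds; the converse fails.

Forward direction. Assume the antecedent. If s is true, s | t reduces to true regardless of the other variables. If s is false, the antecedent cannot hold. Either way s | t holds.

Converse. This fails. Under s = F, t = T, the left side is false but the right side is true.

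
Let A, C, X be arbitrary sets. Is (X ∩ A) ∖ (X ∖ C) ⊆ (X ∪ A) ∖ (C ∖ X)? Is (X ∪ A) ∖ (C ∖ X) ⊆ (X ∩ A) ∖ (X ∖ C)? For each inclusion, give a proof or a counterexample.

Forward inclusion. Let x ∈ (X ∩ A) ∖ (X ∖ C). Then x ∈ A ∩ C ∩ X, from which x ∈ (X ∪ A) ∖ (C ∖ X).

Reverse inclusion. This inclusion fails. Take A = {1}, C = ∅, X = ∅; then 1 ∈ (X ∪ A) ∖ (C ∖ X) but 1 ∉ (X ∩ A) ∖ (X ∖ C).

Only the forward inclusion holds.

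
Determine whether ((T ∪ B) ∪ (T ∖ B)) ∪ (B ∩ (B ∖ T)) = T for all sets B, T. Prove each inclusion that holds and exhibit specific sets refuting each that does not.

(⊆) This inclusion fails. Take B = {1}, T = ∅; then 1 ∈ ((T ∪ B) ∪ (T ∖ B)) ∪ (B ∩ (B ∖ T)) but 1 ∉ T.

(⊇) Let x ∈ T. Then either x ∈ T and x ∉ B; or x ∈ B ∩ T. In each case x ∈ ((T ∪ B) ∪ (T ∖ B)) ∪ (B ∩ (B ∖ T)), so T ⊆ ((T ∪ B) ∪ (T ∖ B)) ∪ (B ∩ (B ∖ T)).

(⊆) fails; (⊇) holds.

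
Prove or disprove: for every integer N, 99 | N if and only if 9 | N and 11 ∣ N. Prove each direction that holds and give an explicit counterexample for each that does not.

Forward direction. If 99 ∣ N, write N = 99q. Since 99 = 11·9, N = 9·(11q), so 9 ∣ N; and since 99 = 9·11, N = 11·(9q), so 11 ∣ N.

Converse. Suppose 9 ∣ N and 11 ∣ N. Any common multiple of 9 and 11 is a multiple of their lcm; here gcd(9, 11) = 1, so lcm(9, 11) = 9·11 = 99, so 99 ∣ N.

Both directions hold; the statement is true.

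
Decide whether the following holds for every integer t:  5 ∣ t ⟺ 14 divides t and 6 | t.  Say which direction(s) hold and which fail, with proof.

(⇒) This fails: take t = 5. Certainly 5 ∣ 5, but 14 ∤ 5.

(⇐) This fails: take t = 42. Both 14 ∣ 42 and 6 ∣ 42, yet 42 is not a multiple of 5 (since 42 = 8·5 + 2), so 5 ∤ 42.

Neither direction holds.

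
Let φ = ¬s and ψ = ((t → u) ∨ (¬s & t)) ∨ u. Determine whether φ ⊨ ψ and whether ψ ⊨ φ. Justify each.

Only the forward implication holds.

[⇒] Assume the antecedent. If s is true, the antecedent cannot hold. If s is false, ((t → u) ∨ (¬s & t)) ∨ u reduces to true regardless of the other variables. Either way ((t → u) ∨ (¬s & t)) ∨ u holds.

[⇐] This fails. Under s = T, u = F, t = F, the left side is false but the right side is true.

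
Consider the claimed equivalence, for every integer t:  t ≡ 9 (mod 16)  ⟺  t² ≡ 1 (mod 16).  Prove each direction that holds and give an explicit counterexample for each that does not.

[⇒] Suppose t ≡ 9 (mod 16). Write t = 16j + 9. Then (16j + 9)² = 256j² + 288j + 81 = 16(16j² + 18j + 5) + 1, so t² ≡ 1 (mod 16).

[⇐] This fails: take t = 1. Then 1² = 1 ≡ 1 (mod 16), yet 1 ≡ 1 (mod 16), not 9.

Only the forward direction holds.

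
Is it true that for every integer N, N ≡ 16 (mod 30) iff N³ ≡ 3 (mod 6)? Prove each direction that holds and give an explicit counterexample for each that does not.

Neither direction holds.

(→) This fails: take N = 16. Then 16 ≡ 16 (mod 30), but 16³ = 4096 ≡ 4 (mod 6), not 3.

(←) This fails: take N = 3. Then 3³ = 27 ≡ 3 (mod 6), yet 3 ≡ 3 (mod 30), not 16.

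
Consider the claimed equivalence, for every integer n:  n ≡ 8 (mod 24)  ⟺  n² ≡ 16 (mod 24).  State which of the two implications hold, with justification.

Converse. This fails: take n = 4. Then 4² = 16 ≡ 16 (mod 24), yet 4 ≡ 4 (mod 24), not 8.

Forward direction. Suppose n ≡ 8 (mod 24). Write n = 24j + 8. Then (24j + 8)² = 576j² + 384j + 64 = 24(24j² + 16j + 2) + 16, so n² ≡ 16 (mod 24).

Not equivalent: only (⇒) holds.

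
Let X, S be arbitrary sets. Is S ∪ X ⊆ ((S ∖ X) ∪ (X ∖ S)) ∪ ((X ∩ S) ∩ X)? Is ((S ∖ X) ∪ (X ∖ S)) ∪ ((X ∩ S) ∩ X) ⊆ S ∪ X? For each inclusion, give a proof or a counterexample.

Both inclusions hold; the sets are equal.

(⊆) Let x ∈ S ∪ X. Then either x ∈ X and x ∉ S; or x ∈ S and x ∉ X; or x ∈ X ∩ S. In each case x ∈ ((S ∖ X) ∪ (X ∖ S)) ∪ ((X ∩ S) ∩ X), so S ∪ X ⊆ ((S ∖ X) ∪ (X ∖ S)) ∪ ((X ∩ S) ∩ X).

(⊇) Let x ∈ ((S ∖ X) ∪ (X ∖ S)) ∪ ((X ∩ S) ∩ X). Then either x ∈ X and x ∉ S; or x ∈ S and x ∉ X; or x ∈ X ∩ S. In each case x ∈ S ∪ X, so ((S ∖ X) ∪ (X ∖ S)) ∪ ((X ∩ S) ∩ X) ⊆ S ∪ X.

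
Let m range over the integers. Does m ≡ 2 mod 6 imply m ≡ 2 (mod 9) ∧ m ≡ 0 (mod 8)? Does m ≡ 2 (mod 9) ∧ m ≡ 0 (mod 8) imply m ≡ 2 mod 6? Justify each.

(←) If m ≡ 2 (mod 9) and m ≡ 0 (mod 8), then by the Chinese remainder theorem m ≡ 56 (mod 72). Since 56 ≡ 2 (mod 6) and 6 ∣ 72, we get m ≡ 2 (mod 6).

(→) This fails: m = 32 gives 32 ≡ 2 (mod 6) but 32 ≡ 5 (mod 9), so the conjunction on the right does not hold.

The forward direction fails; the converse holds.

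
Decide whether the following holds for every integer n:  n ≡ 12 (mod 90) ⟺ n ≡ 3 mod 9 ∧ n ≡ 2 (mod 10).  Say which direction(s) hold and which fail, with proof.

(⟹) Suppose n ≡ 12 (mod 90); write n = 90j + 12. Since 9 ∣ 90, reducing mod 9 gives n ≡ 12 ≡ 3 (mod 9); since 10 ∣ 90, reducing mod 10 gives n ≡ 12 ≡ 2 (mod 10).

(⟸) Conversely, if n ≡ 3 (mod 9) and n ≡ 2 (mod 10), then by the Chinese remainder theorem n ≡ 12 (mod 90). This is exactly n ≡ 12 (mod 90).

Both directions hold; the statement is true.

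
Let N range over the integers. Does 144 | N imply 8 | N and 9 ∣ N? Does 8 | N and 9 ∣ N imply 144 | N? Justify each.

(⇒) If 144 ∣ N, write N = 144q. Since 144 = 18·8, N = 8·(18q), so 8 ∣ N; and since 144 = 16·9, N = 9·(16q), so 9 ∣ N.

(⇐) This fails: take N = 72. Both 8 ∣ 72 and 9 ∣ 72, yet 72 is not a multiple of 144 (since 72 = 0·144 + 72), so 144 ∤ 72.

Only the forward direction holds.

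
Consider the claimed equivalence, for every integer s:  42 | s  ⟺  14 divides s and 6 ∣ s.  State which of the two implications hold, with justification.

(⟸) Suppose 14 ∣ s and 6 ∣ s. Any common multiple of 14 and 6 is a multiple of their lcm; here lcm(14, 6) = 14·6/gcd(14, 6) = 84/2 = 42, so 42 ∣ s.

(⟹) If 42 ∣ s, write s = 42q. Since 42 = 3·14, s = 14·(3q), so 14 ∣ s; and since 42 = 7·6, s = 6·(7q), so 6 ∣ s.

The biconditional holds.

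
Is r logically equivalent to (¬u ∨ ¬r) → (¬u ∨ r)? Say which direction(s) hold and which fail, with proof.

(⟹) Assume the antecedent. If u is true, the antecedent forces (u = T, r = T), and (¬u ∨ ¬r) → (¬u ∨ r) holds there. If u is false, (¬u ∨ ¬r) → (¬u ∨ r) reduces to true regardless of the other variables. Either way (¬u ∨ ¬r) → (¬u ∨ r) holds.

(⟸) This fails. Under u = F, r = F, the left side is false but the right side is true.

Not equivalent: only (⇒) holds.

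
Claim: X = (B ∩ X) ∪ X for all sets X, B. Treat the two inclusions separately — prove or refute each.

Both inclusions hold.

(⊆) Let x ∈ X. Then either x ∈ X and x ∉ B; or x ∈ X ∩ B. In each case x ∈ (B ∩ X) ∪ X, so X ⊆ (B ∩ X) ∪ X.

(⊇) Let x ∈ (B ∩ X) ∪ X. Then either x ∈ X and x ∉ B; or x ∈ X ∩ B. In each case x ∈ X, so (B ∩ X) ∪ X ⊆ X.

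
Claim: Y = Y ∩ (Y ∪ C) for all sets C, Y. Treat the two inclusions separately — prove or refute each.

Reverse inclusion. Let x ∈ Y ∩ (Y ∪ C). Then either x ∈ Y and x ∉ C; or x ∈ C ∩ Y. In each case x ∈ Y, so Y ∩ (Y ∪ C) ⊆ Y.

Forward inclusion. Let x ∈ Y. Then either x ∈ Y and x ∉ C; or x ∈ C ∩ Y. In each case x ∈ Y ∩ (Y ∪ C), so Y ⊆ Y ∩ (Y ∪ C).

The two sets are equal.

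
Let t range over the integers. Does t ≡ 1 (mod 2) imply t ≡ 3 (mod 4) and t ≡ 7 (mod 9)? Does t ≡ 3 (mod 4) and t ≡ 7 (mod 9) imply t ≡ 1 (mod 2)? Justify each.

The forward direction fails; the converse holds.

(→) This fails: t = 1 gives 1 ≡ 1 (mod 2) but 1 ≡ 1 (mod 4), so the conjunction on the right does not hold.

(←) Conversely, if t ≡ 3 (mod 4) and t ≡ 7 (mod 9), then by the Chinese remainder theorem t ≡ 7 (mod 36). Since 7 ≡ 1 (mod 2) and 2 ∣ 36, we get t ≡ 1 (mod 2).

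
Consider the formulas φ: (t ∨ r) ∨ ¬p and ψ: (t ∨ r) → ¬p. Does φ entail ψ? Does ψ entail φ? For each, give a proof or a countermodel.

(⇒) This fails. Under r = T, t = F, p = T, the left side is true but the right side is false.

(⇐) This fails. Under r = F, t = F, p = T, the left side is false but the right side is true.

Neither implication holds.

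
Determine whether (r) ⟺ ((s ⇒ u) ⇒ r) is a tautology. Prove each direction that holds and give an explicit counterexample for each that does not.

(⇒) Assume the antecedent. If u is true, the antecedent forces (u = T, s = F, r = T) or (u = T, s = T, r = T), and (s ⇒ u) ⇒ r holds there. If u is false, the antecedent forces (u = F, s = F, r = T) or (u = F, s = T, r = T), and (s ⇒ u) ⇒ r holds there. Either way (s ⇒ u) ⇒ r holds.

(⇐) This fails. Under u = F, s = T, r = F, the left side is false but the right side is true.

Only the forward direction holds.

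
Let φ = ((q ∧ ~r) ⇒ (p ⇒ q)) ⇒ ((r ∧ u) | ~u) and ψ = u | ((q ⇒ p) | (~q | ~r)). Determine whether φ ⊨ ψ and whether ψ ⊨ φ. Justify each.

(→) This fails. Under q = T, p = F, r = T, u = F, the left side is true but the right side is false.

(←) This fails. Under q = F, p = F, r = F, u = T, the left side is false but the right side is true.

Both directions fail.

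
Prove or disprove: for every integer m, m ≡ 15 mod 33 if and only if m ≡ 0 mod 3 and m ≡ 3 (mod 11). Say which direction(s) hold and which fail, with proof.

(⇒) fails and (⇐) fails.

(⟹) This fails: m = 15 gives 15 ≡ 15 (mod 33) but 15 ≡ 4 (mod 11), so the conjunction on the right does not hold.

(⟸) This fails: m = 3 satisfies both congruences on the right (3 ≡ 0 mod 3 and 3 ≡ 3 mod 11) yet 3 ≡ 3 (mod 33), not 15.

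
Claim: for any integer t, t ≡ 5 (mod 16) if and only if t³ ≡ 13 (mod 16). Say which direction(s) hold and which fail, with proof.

Equivalent; both directions hold.

[⇒] Suppose t ≡ 5 (mod 16). Write t = 16j + 5. Then (16j + 5)³ = 4096j³ + 3840j² + 1200j + 125 = 16(256j³ + 240j² + 75j + 7) + 13, so t³ ≡ 13 (mod 16).

[⇐] Conversely, suppose t³ ≡ 13 (mod 16). The only residue r in {0, …, 15} with r³ ≡ 13 (mod 16) is r = 5, so t ≡ 5 (mod 16).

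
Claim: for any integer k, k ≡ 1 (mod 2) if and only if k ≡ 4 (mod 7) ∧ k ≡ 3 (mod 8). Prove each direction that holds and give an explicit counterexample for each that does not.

Only the converse holds.

(→) This fails: k = 1 gives 1 ≡ 1 (mod 2) but 1 ≡ 1 (mod 7), so the conjunction on the right does not hold.

(←) Conversely, if k ≡ 4 (mod 7) and k ≡ 3 (mod 8), then by the Chinese remainder theorem k ≡ 11 (mod 56). Since 11 ≡ 1 (mod 2) and 2 ∣ 56, we get k ≡ 1 (mod 2).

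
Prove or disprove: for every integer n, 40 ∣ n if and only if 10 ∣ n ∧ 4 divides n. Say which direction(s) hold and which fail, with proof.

(⟹) If 40 ∣ n, write n = 40q. Since 40 = 4·10, n = 10·(4q), so 10 ∣ n; and since 40 = 10·4, n = 4·(10q), so 4 ∣ n.

(⟸) This fails: take n = 20. Both 10 ∣ 20 and 4 ∣ 20, yet 20 is not a multiple of 40 (since 20 = 0·40 + 20), so 40 ∤ 20.

The forward direction holds; the converse fails.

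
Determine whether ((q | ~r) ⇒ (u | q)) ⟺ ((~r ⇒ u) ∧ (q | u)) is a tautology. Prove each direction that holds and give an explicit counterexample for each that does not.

(⇒) fails; (⇐) holds.

[⇐] Assume the antecedent. If q is true, (q | ~r) ⇒ (u | q) reduces to true regardless of the other variables. If q is false, the antecedent forces (q = F, u = T, r = F) or (q = F, u = T, r = T), and (q | ~r) ⇒ (u | q) holds there. Either way (q | ~r) ⇒ (u | q) holds.

[⇒] This fails. Under q = T, u = F, r = F, the left side is true but the right side is false.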